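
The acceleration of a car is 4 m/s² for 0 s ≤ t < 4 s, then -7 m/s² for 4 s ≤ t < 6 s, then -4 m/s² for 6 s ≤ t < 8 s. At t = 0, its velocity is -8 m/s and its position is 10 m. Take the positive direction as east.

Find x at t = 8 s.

-8 m

On each constant-a segment, Δv = aΔt and Δx = v₀Δt + ½aΔt²; chain segment to segment.
0–4 s: v starts -8 m/s; Δx = -8·4 + ½·4·4² = 0 m; v ends 8 m/s.
4–6 s: v starts 8 m/s; Δx = 8·2 + ½·-7·2² = 2 m; v ends -6 m/s.
6–8 s: v starts -6 m/s; Δx = -6·2 + ½·-4·2² = -20 m; v ends -14 m/s.
x(8) = 10 + Σ Δx = -8 m.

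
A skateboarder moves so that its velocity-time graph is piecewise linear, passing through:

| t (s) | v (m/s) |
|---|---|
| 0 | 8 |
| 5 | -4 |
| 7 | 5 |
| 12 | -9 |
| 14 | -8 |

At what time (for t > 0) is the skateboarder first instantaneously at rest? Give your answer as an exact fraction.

t = 10/3 s

v changes sign on 0–5 s (from 8 to -4); the graph is linear there, so v = 0 at t = 0 + (-8)·(5 − 0)/(-4 − 8) = 10/3 s.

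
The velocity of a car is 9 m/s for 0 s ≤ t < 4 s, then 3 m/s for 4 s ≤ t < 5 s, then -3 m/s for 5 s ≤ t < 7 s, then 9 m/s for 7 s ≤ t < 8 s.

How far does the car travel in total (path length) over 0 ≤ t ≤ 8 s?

54 m

Total distance travelled is ∫|v| dt — sum the magnitudes of each area piece.
0–4 s: |9| × 4 = 36 m
4–5 s: |3| × 1 = 3 m
5–7 s: |-3| × 2 = 6 m
7–8 s: |9| × 1 = 9 m
Total distance = 54 m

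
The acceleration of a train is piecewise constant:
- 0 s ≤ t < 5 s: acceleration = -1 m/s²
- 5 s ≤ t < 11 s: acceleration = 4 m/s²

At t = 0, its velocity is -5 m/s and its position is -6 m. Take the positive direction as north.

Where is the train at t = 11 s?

On each constant-a segment, Δv = aΔt and Δx = v₀Δt + ½aΔt²; chain segment to segment.
0–5 s: v starts -5 m/s; Δx = -5·5 + ½·-1·5² = -37.5 m; v ends -10 m/s.
5–11 s: v starts -10 m/s; Δx = -10·6 + ½·4·6² = 12 m; v ends 14 m/s.
x(11) = -6 + Σ Δx = -31.5 m.

-31.5 m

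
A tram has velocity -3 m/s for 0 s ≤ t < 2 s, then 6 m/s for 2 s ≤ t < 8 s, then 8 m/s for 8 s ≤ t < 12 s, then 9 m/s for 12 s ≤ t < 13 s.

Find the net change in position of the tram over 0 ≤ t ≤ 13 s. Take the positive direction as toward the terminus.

Displacement is the signed area under the v-t curve.
0–2 s: -3 × 2 = -6 m
2–8 s: 6 × 6 = 36 m
8–12 s: 8 × 4 = 32 m
12–13 s: 9 × 1 = 9 m
Net displacement = 71 m

71 m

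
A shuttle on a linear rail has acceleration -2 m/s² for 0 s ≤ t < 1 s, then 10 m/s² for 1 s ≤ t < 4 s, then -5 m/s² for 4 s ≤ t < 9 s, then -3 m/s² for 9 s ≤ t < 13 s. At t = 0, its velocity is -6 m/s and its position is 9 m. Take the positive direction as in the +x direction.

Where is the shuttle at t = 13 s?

On each constant-a segment, Δv = aΔt and Δx = v₀Δt + ½aΔt²; chain segment to segment.
0–1 s: v starts -6 m/s; Δx = -6·1 + ½·-2·1² = -7 m; v ends -8 m/s.
1–4 s: v starts -8 m/s; Δx = -8·3 + ½·10·3² = 21 m; v ends 22 m/s.
4–9 s: v starts 22 m/s; Δx = 22·5 + ½·-5·5² = 47.5 m; v ends -3 m/s.
9–13 s: v starts -3 m/s; Δx = -3·4 + ½·-3·4² = -36 m; v ends -15 m/s.
x(13) = 9 + Σ Δx = 34.5 m.

34.5 m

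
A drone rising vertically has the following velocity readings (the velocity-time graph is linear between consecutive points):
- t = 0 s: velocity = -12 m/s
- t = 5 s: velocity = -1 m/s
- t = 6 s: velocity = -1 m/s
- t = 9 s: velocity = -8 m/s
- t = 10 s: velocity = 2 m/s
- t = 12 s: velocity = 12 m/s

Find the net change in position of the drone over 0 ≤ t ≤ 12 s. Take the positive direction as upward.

Net displacement equals the area under the velocity-time graph (areas below the axis count negative).
0–5 s: ½(-12 + -1)(5) = -32.5 m
5–6 s: -1 × 1 = -1 m
6–9 s: ½(-1 + -8)(3) = -13.5 m
9–10 s: ½(-8 + 2)(1) = -3 m
10–12 s: ½(2 + 12)(2) = 14 m
Net displacement = -36 m

-36 m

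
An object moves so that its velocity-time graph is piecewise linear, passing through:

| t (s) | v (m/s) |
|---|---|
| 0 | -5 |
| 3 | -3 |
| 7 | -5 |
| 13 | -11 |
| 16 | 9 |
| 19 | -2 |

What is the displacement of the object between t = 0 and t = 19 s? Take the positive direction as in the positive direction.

-68.5 m

Displacement is the signed area under the v-t curve.
0–3 s: ½(-5 + -3)(3) = -12 m
3–7 s: ½(-3 + -5)(4) = -16 m
7–13 s: ½(-5 + -11)(6) = -48 m
13–16 s: ½(-11 + 9)(3) = -3 m
16–19 s: ½(9 + -2)(3) = 10.5 m
Net displacement = -68.5 m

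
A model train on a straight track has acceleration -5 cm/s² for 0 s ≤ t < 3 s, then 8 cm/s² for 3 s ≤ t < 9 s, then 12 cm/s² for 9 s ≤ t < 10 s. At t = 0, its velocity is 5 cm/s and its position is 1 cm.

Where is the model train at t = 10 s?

121.5 cm

On each constant-a segment, Δv = aΔt and Δx = v₀Δt + ½aΔt²; chain segment to segment.
0–3 s: v starts 5 cm/s; Δx = 5·3 + ½·-5·3² = -7.5 cm; v ends -10 cm/s.
3–9 s: v starts -10 cm/s; Δx = -10·6 + ½·8·6² = 84 cm; v ends 38 cm/s.
9–10 s: v starts 38 cm/s; Δx = 38·1 + ½·12·1² = 44 cm; v ends 50 cm/s.
x(10) = 1 + Σ Δx = 121.5 cm.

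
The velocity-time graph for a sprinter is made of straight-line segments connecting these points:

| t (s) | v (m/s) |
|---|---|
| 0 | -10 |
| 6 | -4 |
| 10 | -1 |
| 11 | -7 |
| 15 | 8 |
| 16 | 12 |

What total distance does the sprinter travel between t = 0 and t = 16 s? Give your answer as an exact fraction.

Total distance travelled is ∫|v| dt — sum the magnitudes of each area piece.
0–6 s: |½(-10 + -4)(6)| = 42 m
6–10 s: |½(-4 + -1)(4)| = 10 m
10–11 s: |½(-1 + -7)(1)| = 4 m
11–15 s: v = 0 at t = 193/15 s; triangle areas 98/15 + 128/15 = 226/15 m
15–16 s: |½(8 + 12)(1)| = 10 m
Total distance = 1216/15 m

1216/15 m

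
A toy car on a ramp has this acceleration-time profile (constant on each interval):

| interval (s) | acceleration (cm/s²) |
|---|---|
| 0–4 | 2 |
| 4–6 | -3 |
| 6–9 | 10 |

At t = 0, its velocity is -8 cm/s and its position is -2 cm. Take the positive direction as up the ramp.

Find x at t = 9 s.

3 cm

On each constant-a segment, Δv = aΔt and Δx = v₀Δt + ½aΔt²; chain segment to segment.
0–4 s: v starts -8 cm/s; Δx = -8·4 + ½·2·4² = -16 cm; v ends 0 cm/s.
4–6 s: v starts 0 cm/s; Δx = 0·2 + ½·-3·2² = -6 cm; v ends -6 cm/s.
6–9 s: v starts -6 cm/s; Δx = -6·3 + ½·10·3² = 27 cm; v ends 24 cm/s.
x(9) = -2 + Σ Δx = 3 cm.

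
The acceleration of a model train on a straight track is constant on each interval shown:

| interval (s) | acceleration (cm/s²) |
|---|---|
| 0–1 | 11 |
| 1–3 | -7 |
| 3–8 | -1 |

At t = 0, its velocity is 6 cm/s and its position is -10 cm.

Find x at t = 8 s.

On each constant-a segment, Δv = aΔt and Δx = v₀Δt + ½aΔt²; chain segment to segment.
0–1 s: v starts 6 cm/s; Δx = 6·1 + ½·11·1² = 11.5 cm; v ends 17 cm/s.
1–3 s: v starts 17 cm/s; Δx = 17·2 + ½·-7·2² = 20 cm; v ends 3 cm/s.
3–8 s: v starts 3 cm/s; Δx = 3·5 + ½·-1·5² = 2.5 cm; v ends -2 cm/s.
x(8) = -10 + Σ Δx = 24 cm.

24 cm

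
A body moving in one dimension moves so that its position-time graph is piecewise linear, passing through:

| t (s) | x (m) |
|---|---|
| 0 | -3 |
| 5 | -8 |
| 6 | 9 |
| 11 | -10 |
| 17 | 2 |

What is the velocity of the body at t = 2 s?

Velocity is the slope of the x-t graph on 0–5 s: (-8 − -3)/(5 − 0) = -1 m/s.

-1 m/s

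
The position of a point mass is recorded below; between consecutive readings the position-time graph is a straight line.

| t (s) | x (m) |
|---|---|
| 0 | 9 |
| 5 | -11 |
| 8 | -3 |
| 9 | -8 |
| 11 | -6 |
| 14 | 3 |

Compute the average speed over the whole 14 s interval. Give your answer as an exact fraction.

Average speed = (total path length)/(elapsed time); on a piecewise-linear x-t graph the path length is Σ|Δx|.
0–5 s: |Δx| = |-11 − 9| = 20 m
5–8 s: |Δx| = |-3 − -11| = 8 m
8–9 s: |Δx| = |-8 − -3| = 5 m
9–11 s: |Δx| = |-6 − -8| = 2 m
11–14 s: |Δx| = |3 − -6| = 9 m
Total path = 44 m; average speed = 44/14 = 22/7 m/s.

22/7 m/s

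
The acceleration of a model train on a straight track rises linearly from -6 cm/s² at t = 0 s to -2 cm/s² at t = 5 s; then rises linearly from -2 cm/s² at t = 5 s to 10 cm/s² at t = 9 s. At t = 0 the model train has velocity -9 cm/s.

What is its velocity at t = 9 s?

-13 cm/s

Δv equals the area under the a-t graph; then v = v₀ + Δv.
0–5 s: ½(-6 + -2)(5) = -20 cm/s
5–9 s: ½(-2 + 10)(4) = 16 cm/s
Δv = -4 cm/s, so v(9) = -9 + (-4) = -13 cm/s.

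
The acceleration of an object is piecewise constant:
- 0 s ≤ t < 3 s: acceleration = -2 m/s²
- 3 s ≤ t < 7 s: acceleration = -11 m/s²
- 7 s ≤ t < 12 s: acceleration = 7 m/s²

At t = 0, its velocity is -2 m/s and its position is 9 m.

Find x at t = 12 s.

On each constant-a segment, Δv = aΔt and Δx = v₀Δt + ½aΔt²; chain segment to segment.
0–3 s: v starts -2 m/s; Δx = -2·3 + ½·-2·3² = -15 m; v ends -8 m/s.
3–7 s: v starts -8 m/s; Δx = -8·4 + ½·-11·4² = -120 m; v ends -52 m/s.
7–12 s: v starts -52 m/s; Δx = -52·5 + ½·7·5² = -172.5 m; v ends -17 m/s.
x(12) = 9 + Σ Δx = -298.5 m.

-298.5 m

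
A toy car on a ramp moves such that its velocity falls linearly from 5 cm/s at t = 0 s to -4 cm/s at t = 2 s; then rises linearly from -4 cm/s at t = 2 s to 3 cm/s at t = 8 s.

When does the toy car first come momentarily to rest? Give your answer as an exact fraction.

v changes sign on 0–2 s (from 5 to -4); the graph is linear there, so v = 0 at t = 0 + (-5)·(2 − 0)/(-4 − 5) = 10/9 s.

t = 10/9 s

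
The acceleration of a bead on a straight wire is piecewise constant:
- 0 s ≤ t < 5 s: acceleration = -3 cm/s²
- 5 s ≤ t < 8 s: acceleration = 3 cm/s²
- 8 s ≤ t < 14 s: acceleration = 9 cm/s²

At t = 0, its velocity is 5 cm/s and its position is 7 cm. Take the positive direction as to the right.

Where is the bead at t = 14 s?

134 cm

On each constant-a segment, Δv = aΔt and Δx = v₀Δt + ½aΔt²; chain segment to segment.
0–5 s: v starts 5 cm/s; Δx = 5·5 + ½·-3·5² = -12.5 cm; v ends -10 cm/s.
5–8 s: v starts -10 cm/s; Δx = -10·3 + ½·3·3² = -16.5 cm; v ends -1 cm/s.
8–14 s: v starts -1 cm/s; Δx = -1·6 + ½·9·6² = 156 cm; v ends 53 cm/s.
x(14) = 7 + Σ Δx = 134 cm.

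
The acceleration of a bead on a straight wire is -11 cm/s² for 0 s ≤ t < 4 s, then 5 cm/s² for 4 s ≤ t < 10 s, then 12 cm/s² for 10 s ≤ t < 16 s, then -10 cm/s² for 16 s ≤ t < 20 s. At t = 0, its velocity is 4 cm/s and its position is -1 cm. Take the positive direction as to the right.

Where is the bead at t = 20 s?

101 cm

On each constant-a segment, Δv = aΔt and Δx = v₀Δt + ½aΔt²; chain segment to segment.
0–4 s: v starts 4 cm/s; Δx = 4·4 + ½·-11·4² = -72 cm; v ends -40 cm/s.
4–10 s: v starts -40 cm/s; Δx = -40·6 + ½·5·6² = -150 cm; v ends -10 cm/s.
10–16 s: v starts -10 cm/s; Δx = -10·6 + ½·12·6² = 156 cm; v ends 62 cm/s.
16–20 s: v starts 62 cm/s; Δx = 62·4 + ½·-10·4² = 168 cm; v ends 22 cm/s.
x(20) = -1 + Σ Δx = 101 cm.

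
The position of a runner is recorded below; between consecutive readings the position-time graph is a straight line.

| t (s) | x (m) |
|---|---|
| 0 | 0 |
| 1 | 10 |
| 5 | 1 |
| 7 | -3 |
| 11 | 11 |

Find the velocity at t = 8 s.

Velocity is the slope of the x-t graph on 7–11 s: (11 − -3)/(11 − 7) = 3.5 m/s.

3.5 m/s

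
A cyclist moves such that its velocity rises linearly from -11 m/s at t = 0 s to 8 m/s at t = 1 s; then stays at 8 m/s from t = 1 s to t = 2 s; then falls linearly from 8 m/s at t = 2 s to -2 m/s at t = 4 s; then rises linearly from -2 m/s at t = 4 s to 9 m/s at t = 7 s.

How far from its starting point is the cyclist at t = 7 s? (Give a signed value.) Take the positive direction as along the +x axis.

Displacement is the signed area under the v-t curve.
0–1 s: ½(-11 + 8)(1) = -1.5 m
1–2 s: 8 × 1 = 8 m
2–4 s: ½(8 + -2)(2) = 6 m
4–7 s: ½(-2 + 9)(3) = 10.5 m
Net displacement = 23 m

23 m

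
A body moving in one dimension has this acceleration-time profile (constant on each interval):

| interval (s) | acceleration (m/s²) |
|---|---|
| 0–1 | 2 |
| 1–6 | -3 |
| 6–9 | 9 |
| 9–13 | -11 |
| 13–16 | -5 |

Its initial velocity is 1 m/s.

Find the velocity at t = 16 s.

Δv equals the area under the a-t graph; then v = v₀ + Δv.
0–1 s: 2 × 1 = 2 m/s
1–6 s: -3 × 5 = -15 m/s
6–9 s: 9 × 3 = 27 m/s
9–13 s: -11 × 4 = -44 m/s
13–16 s: -5 × 3 = -15 m/s
Δv = -45 m/s, so v(16) = 1 + (-45) = -44 m/s.

-44 m/s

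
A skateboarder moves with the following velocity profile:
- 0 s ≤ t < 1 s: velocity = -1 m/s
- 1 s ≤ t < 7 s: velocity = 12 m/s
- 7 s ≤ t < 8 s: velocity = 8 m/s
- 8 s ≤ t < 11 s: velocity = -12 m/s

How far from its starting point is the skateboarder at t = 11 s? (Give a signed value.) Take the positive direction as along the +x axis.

43 m

Net displacement equals the area under the velocity-time graph (areas below the axis count negative).
0–1 s: -1 × 1 = -1 m
1–7 s: 12 × 6 = 72 m
7–8 s: 8 × 1 = 8 m
8–11 s: -12 × 3 = -36 m
Net displacement = 43 m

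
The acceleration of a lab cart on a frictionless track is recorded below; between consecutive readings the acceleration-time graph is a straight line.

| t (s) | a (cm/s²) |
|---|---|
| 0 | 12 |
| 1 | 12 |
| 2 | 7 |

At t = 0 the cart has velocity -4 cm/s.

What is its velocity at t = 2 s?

Δv equals the area under the a-t graph; then v = v₀ + Δv.
0–1 s: 12 × 1 = 12 cm/s
1–2 s: ½(12 + 7)(1) = 9.5 cm/s
Δv = 21.5 cm/s, so v(2) = -4 + (21.5) = 17.5 cm/s.

17.5 cm/s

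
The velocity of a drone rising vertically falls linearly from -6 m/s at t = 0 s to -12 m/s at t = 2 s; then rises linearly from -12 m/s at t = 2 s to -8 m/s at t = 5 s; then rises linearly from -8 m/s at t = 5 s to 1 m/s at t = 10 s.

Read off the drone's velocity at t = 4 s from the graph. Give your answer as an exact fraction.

On 2–5 s the graph is linear from -12 to -8 m/s: v(4) = -12 + (-8 − -12)·(4 − 2)/(5 − 2) = -28/3 m/s.

-28/3 m/s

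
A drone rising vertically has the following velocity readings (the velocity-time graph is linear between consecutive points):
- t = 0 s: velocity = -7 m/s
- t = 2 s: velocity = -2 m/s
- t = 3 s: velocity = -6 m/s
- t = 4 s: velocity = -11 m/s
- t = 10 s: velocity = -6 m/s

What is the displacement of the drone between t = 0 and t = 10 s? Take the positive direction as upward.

Displacement is the signed area under the v-t curve.
0–2 s: ½(-7 + -2)(2) = -9 m
2–3 s: ½(-2 + -6)(1) = -4 m
3–4 s: ½(-6 + -11)(1) = -8.5 m
4–10 s: ½(-11 + -6)(6) = -51 m
Net displacement = -72.5 m

-72.5 m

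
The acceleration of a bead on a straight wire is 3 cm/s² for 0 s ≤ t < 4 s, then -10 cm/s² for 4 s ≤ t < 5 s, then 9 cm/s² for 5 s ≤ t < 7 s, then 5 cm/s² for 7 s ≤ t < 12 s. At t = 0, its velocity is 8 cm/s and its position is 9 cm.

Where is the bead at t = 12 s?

320.5 cm

On each constant-a segment, Δv = aΔt and Δx = v₀Δt + ½aΔt²; chain segment to segment.
0–4 s: v starts 8 cm/s; Δx = 8·4 + ½·3·4² = 56 cm; v ends 20 cm/s.
4–5 s: v starts 20 cm/s; Δx = 20·1 + ½·-10·1² = 15 cm; v ends 10 cm/s.
5–7 s: v starts 10 cm/s; Δx = 10·2 + ½·9·2² = 38 cm; v ends 28 cm/s.
7–12 s: v starts 28 cm/s; Δx = 28·5 + ½·5·5² = 202.5 cm; v ends 53 cm/s.
x(12) = 9 + Σ Δx = 320.5 cm.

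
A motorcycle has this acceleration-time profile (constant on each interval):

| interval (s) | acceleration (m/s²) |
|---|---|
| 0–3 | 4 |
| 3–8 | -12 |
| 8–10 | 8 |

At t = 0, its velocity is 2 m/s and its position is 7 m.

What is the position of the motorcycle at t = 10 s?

On each constant-a segment, Δv = aΔt and Δx = v₀Δt + ½aΔt²; chain segment to segment.
0–3 s: v starts 2 m/s; Δx = 2·3 + ½·4·3² = 24 m; v ends 14 m/s.
3–8 s: v starts 14 m/s; Δx = 14·5 + ½·-12·5² = -80 m; v ends -46 m/s.
8–10 s: v starts -46 m/s; Δx = -46·2 + ½·8·2² = -76 m; v ends -30 m/s.
x(10) = 7 + Σ Δx = -125 m.

-125 m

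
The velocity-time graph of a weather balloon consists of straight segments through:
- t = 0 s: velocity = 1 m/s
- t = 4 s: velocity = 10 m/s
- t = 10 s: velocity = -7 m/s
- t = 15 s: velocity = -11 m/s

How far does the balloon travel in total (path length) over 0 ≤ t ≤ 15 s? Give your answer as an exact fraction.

Total distance travelled is ∫|v| dt — sum the magnitudes of each area piece.
0–4 s: |½(1 + 10)(4)| = 22 m
4–10 s: v = 0 at t = 128/17 s; triangle areas 300/17 + 147/17 = 447/17 m
10–15 s: |½(-7 + -11)(5)| = 45 m
Total distance = 1586/17 m

1586/17 m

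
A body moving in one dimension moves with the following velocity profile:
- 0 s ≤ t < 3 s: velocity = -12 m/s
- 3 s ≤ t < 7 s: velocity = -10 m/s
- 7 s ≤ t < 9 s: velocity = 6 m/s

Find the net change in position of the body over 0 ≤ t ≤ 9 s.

Net displacement equals the area under the velocity-time graph (areas below the axis count negative).
0–3 s: -12 × 3 = -36 m
3–7 s: -10 × 4 = -40 m
7–9 s: 6 × 2 = 12 m
Net displacement = -64 m

-64 m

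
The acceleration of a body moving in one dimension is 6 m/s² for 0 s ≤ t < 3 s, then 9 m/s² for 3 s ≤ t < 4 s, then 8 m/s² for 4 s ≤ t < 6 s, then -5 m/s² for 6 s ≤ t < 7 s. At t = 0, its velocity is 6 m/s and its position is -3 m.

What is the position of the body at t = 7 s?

On each constant-a segment, Δv = aΔt and Δx = v₀Δt + ½aΔt²; chain segment to segment.
0–3 s: v starts 6 m/s; Δx = 6·3 + ½·6·3² = 45 m; v ends 24 m/s.
3–4 s: v starts 24 m/s; Δx = 24·1 + ½·9·1² = 28.5 m; v ends 33 m/s.
4–6 s: v starts 33 m/s; Δx = 33·2 + ½·8·2² = 82 m; v ends 49 m/s.
6–7 s: v starts 49 m/s; Δx = 49·1 + ½·-5·1² = 46.5 m; v ends 44 m/s.
x(7) = -3 + Σ Δx = 199 m.

199 m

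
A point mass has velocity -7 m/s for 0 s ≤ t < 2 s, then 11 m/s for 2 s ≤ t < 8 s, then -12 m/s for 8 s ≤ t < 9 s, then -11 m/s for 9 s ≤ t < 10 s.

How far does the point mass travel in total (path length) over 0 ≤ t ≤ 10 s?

103 m

Distance (not displacement) is the total path length: add the absolute areas under v-t.
0–2 s: |-7| × 2 = 14 m
2–8 s: |11| × 6 = 66 m
8–9 s: |-12| × 1 = 12 m
9–10 s: |-11| × 1 = 11 m
Total distance = 103 m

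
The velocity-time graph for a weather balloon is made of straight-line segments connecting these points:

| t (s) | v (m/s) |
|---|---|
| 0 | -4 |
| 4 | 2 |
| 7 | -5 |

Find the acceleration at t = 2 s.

1.5 m/s²

Acceleration is the slope of the v-t graph on 0–4 s: (2 − -4)/(4 − 0) = 1.5 m/s².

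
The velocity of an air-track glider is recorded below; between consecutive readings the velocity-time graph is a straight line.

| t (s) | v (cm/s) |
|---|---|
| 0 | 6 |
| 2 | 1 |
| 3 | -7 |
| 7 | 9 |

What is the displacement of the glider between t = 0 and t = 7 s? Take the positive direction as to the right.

8 cm

Displacement is the signed area under the v-t curve.
0–2 s: ½(6 + 1)(2) = 7 cm
2–3 s: ½(1 + -7)(1) = -3 cm
3–7 s: ½(-7 + 9)(4) = 4 cm
Net displacement = 8 cm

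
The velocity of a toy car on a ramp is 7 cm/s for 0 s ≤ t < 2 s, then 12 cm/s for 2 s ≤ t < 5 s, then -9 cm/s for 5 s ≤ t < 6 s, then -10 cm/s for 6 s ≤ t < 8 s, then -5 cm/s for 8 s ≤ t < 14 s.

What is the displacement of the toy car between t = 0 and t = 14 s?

-9 cm

Displacement is the signed area under the v-t curve.
0–2 s: 7 × 2 = 14 cm
2–5 s: 12 × 3 = 36 cm
5–6 s: -9 × 1 = -9 cm
6–8 s: -10 × 2 = -20 cm
8–14 s: -5 × 6 = -30 cm
Net displacement = -9 cm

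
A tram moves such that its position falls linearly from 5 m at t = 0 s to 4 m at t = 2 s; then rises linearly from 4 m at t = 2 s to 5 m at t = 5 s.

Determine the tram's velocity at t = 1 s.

-0.5 m/s

Velocity is the slope of the x-t graph on 0–2 s: (4 − 5)/(2 − 0) = -0.5 m/s.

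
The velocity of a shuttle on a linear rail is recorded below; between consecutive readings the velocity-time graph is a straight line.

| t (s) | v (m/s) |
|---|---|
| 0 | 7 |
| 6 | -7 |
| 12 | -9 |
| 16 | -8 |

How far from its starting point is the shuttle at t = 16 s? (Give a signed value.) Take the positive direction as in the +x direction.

Net displacement equals the area under the velocity-time graph (areas below the axis count negative).
0–6 s: ½(7 + -7)(6) = 0 m
6–12 s: ½(-7 + -9)(6) = -48 m
12–16 s: ½(-9 + -8)(4) = -34 m
Net displacement = -82 m

-82 m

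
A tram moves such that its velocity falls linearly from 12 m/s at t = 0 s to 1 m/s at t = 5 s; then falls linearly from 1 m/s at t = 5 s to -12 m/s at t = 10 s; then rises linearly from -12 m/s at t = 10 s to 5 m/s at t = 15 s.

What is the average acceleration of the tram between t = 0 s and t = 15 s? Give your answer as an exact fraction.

Average acceleration = Δv/Δt = (5 − 12)/(15 − 0) = -7/15 m/s².

-7/15 m/s²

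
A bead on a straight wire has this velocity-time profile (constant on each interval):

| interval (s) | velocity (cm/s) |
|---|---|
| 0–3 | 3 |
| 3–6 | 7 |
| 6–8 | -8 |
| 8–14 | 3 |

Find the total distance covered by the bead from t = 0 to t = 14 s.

64 cm

Distance (not displacement) is the total path length: add the absolute areas under v-t.
0–3 s: |3| × 3 = 9 cm
3–6 s: |7| × 3 = 21 cm
6–8 s: |-8| × 2 = 16 cm
8–14 s: |3| × 6 = 18 cm
Total distance = 64 cm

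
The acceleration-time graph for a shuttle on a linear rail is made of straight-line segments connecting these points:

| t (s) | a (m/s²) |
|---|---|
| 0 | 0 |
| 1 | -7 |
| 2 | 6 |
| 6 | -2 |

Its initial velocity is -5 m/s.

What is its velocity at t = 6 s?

-1 m/s

Δv equals the area under the a-t graph; then v = v₀ + Δv.
0–1 s: ½(0 + -7)(1) = -3.5 m/s
1–2 s: ½(-7 + 6)(1) = -0.5 m/s
2–6 s: ½(6 + -2)(4) = 8 m/s
Δv = 4 m/s, so v(6) = -5 + (4) = -1 m/s.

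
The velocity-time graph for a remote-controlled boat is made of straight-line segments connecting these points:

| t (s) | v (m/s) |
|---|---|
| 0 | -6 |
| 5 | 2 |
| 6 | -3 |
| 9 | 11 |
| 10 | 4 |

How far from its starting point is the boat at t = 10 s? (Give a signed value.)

9 m

Displacement is the signed area under the v-t curve.
0–5 s: ½(-6 + 2)(5) = -10 m
5–6 s: ½(2 + -3)(1) = -0.5 m
6–9 s: ½(-3 + 11)(3) = 12 m
9–10 s: ½(11 + 4)(1) = 7.5 m
Net displacement = 9 m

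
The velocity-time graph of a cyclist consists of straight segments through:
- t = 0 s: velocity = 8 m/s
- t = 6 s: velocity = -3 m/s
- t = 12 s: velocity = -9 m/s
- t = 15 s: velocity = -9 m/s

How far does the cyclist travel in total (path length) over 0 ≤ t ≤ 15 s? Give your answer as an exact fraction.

Total distance travelled is ∫|v| dt — sum the magnitudes of each area piece.
0–6 s: v = 0 at t = 48/11 s; triangle areas 192/11 + 27/11 = 219/11 m
6–12 s: |½(-3 + -9)(6)| = 36 m
12–15 s: |-9| × 3 = 27 m
Total distance = 912/11 m

912/11 m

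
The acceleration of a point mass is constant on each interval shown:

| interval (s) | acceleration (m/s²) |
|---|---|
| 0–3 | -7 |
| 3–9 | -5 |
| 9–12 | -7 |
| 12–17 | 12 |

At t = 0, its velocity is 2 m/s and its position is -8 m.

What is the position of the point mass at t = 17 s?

On each constant-a segment, Δv = aΔt and Δx = v₀Δt + ½aΔt²; chain segment to segment.
0–3 s: v starts 2 m/s; Δx = 2·3 + ½·-7·3² = -25.5 m; v ends -19 m/s.
3–9 s: v starts -19 m/s; Δx = -19·6 + ½·-5·6² = -204 m; v ends -49 m/s.
9–12 s: v starts -49 m/s; Δx = -49·3 + ½·-7·3² = -178.5 m; v ends -70 m/s.
12–17 s: v starts -70 m/s; Δx = -70·5 + ½·12·5² = -200 m; v ends -10 m/s.
x(17) = -8 + Σ Δx = -616 m.

-616 m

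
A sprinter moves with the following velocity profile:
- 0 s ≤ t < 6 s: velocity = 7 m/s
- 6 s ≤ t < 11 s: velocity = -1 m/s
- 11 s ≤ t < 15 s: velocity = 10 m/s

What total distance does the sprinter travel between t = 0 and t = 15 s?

87 m

Total distance travelled is ∫|v| dt — sum the magnitudes of each area piece.
0–6 s: |7| × 6 = 42 m
6–11 s: |-1| × 5 = 5 m
11–15 s: |10| × 4 = 40 m
Total distance = 87 m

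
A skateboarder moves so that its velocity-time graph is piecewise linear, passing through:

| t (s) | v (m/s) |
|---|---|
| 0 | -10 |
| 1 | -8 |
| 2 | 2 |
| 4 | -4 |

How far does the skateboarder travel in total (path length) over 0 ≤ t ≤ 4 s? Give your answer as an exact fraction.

236/15 m

Distance (not displacement) is the total path length: add the absolute areas under v-t.
0–1 s: |½(-10 + -8)(1)| = 9 m
1–2 s: v = 0 at t = 1.8 s; triangle areas 3.2 + 0.2 = 3.4 m
2–4 s: v = 0 at t = 8/3 s; triangle areas 2/3 + 8/3 = 10/3 m
Total distance = 236/15 m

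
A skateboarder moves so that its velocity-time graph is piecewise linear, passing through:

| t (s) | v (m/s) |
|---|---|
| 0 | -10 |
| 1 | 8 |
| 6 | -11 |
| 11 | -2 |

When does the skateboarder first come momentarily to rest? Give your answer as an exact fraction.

t = 5/9 s

v changes sign on 0–1 s (from -10 to 8); the graph is linear there, so v = 0 at t = 0 + (10)·(1 − 0)/(8 − -10) = 5/9 s.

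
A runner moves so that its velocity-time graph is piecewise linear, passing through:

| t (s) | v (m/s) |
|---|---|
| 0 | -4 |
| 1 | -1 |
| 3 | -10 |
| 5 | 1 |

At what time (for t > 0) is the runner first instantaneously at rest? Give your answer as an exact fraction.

v changes sign on 3–5 s (from -10 to 1); the graph is linear there, so v = 0 at t = 3 + (10)·(5 − 3)/(1 − -10) = 53/11 s.

t = 53/11 s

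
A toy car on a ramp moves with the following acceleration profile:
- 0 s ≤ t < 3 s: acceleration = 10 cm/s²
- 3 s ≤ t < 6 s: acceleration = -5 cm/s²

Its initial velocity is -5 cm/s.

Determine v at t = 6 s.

Δv equals the area under the a-t graph; then v = v₀ + Δv.
0–3 s: 10 × 3 = 30 cm/s
3–6 s: -5 × 3 = -15 cm/s
Δv = 15 cm/s, so v(6) = -5 + (15) = 10 cm/s.

10 cm/s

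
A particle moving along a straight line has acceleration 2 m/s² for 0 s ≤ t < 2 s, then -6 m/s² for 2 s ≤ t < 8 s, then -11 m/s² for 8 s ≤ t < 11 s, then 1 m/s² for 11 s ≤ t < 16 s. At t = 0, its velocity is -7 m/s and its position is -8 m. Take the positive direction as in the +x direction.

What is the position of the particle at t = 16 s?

On each constant-a segment, Δv = aΔt and Δx = v₀Δt + ½aΔt²; chain segment to segment.
0–2 s: v starts -7 m/s; Δx = -7·2 + ½·2·2² = -10 m; v ends -3 m/s.
2–8 s: v starts -3 m/s; Δx = -3·6 + ½·-6·6² = -126 m; v ends -39 m/s.
8–11 s: v starts -39 m/s; Δx = -39·3 + ½·-11·3² = -166.5 m; v ends -72 m/s.
11–16 s: v starts -72 m/s; Δx = -72·5 + ½·1·5² = -347.5 m; v ends -67 m/s.
x(16) = -8 + Σ Δx = -658 m.

-658 m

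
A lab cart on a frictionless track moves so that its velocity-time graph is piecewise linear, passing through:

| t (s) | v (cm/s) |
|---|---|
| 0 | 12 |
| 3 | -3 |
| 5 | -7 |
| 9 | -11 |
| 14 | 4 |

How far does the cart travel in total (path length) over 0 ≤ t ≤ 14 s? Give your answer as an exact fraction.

1262/15 cm

Total distance travelled is ∫|v| dt — sum the magnitudes of each area piece.
0–3 s: v = 0 at t = 2.4 s; triangle areas 14.4 + 0.9 = 15.3 cm
3–5 s: |½(-3 + -7)(2)| = 10 cm
5–9 s: |½(-7 + -11)(4)| = 36 cm
9–14 s: v = 0 at t = 38/3 s; triangle areas 121/6 + 8/3 = 137/6 cm
Total distance = 1262/15 cm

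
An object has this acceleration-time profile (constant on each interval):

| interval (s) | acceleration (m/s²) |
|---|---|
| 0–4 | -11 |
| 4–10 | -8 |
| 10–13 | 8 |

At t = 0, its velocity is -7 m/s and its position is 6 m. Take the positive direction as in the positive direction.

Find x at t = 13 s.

-821 m

On each constant-a segment, Δv = aΔt and Δx = v₀Δt + ½aΔt²; chain segment to segment.
0–4 s: v starts -7 m/s; Δx = -7·4 + ½·-11·4² = -116 m; v ends -51 m/s.
4–10 s: v starts -51 m/s; Δx = -51·6 + ½·-8·6² = -450 m; v ends -99 m/s.
10–13 s: v starts -99 m/s; Δx = -99·3 + ½·8·3² = -261 m; v ends -75 m/s.
x(13) = 6 + Σ Δx = -821 m.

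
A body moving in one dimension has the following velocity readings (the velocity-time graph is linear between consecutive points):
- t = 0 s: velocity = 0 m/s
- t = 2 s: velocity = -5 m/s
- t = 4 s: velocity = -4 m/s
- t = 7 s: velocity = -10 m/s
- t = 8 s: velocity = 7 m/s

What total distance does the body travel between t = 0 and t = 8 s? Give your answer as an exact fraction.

1339/34 m

Total distance travelled is ∫|v| dt — sum the magnitudes of each area piece.
0–2 s: |½(0 + -5)(2)| = 5 m
2–4 s: |½(-5 + -4)(2)| = 9 m
4–7 s: |½(-4 + -10)(3)| = 21 m
7–8 s: v = 0 at t = 129/17 s; triangle areas 50/17 + 49/34 = 149/34 m
Total distance = 1339/34 m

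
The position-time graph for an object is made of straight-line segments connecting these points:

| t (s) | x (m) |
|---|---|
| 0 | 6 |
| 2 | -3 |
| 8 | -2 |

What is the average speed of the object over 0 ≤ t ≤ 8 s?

1.25 m/s

Average speed = (total path length)/(elapsed time); on a piecewise-linear x-t graph the path length is Σ|Δx|.
0–2 s: |Δx| = |-3 − 6| = 9 m
2–8 s: |Δx| = |-2 − -3| = 1 m
Total path = 10 m; average speed = 10/8 = 1.25 m/s.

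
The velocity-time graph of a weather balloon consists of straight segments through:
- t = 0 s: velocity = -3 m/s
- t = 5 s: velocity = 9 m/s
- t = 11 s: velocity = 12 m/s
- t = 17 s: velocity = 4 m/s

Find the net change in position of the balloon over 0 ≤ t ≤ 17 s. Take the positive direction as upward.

126 m

Net displacement equals the area under the velocity-time graph (areas below the axis count negative).
0–5 s: ½(-3 + 9)(5) = 15 m
5–11 s: ½(9 + 12)(6) = 63 m
11–17 s: ½(12 + 4)(6) = 48 m
Net displacement = 126 m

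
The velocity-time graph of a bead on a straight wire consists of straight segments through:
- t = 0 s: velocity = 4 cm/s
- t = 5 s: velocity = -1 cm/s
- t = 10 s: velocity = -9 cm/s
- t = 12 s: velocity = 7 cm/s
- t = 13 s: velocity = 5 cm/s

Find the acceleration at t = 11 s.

8 cm/s²

Acceleration is the slope of the v-t graph on 10–12 s: (7 − -9)/(12 − 10) = 8 cm/s².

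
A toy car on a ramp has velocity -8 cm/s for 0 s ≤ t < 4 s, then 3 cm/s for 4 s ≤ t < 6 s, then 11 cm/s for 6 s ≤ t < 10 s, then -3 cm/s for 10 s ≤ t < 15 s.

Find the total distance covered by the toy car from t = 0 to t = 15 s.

97 cm

Distance (not displacement) is the total path length: add the absolute areas under v-t.
0–4 s: |-8| × 4 = 32 cm
4–6 s: |3| × 2 = 6 cm
6–10 s: |11| × 4 = 44 cm
10–15 s: |-3| × 5 = 15 cm
Total distance = 97 cm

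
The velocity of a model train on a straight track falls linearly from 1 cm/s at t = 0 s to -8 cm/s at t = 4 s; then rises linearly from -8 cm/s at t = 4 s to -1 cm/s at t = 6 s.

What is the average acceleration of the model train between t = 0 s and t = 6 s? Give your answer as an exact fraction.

Average acceleration = Δv/Δt = (-1 − 1)/(6 − 0) = -1/3 cm/s².

-1/3 cm/s²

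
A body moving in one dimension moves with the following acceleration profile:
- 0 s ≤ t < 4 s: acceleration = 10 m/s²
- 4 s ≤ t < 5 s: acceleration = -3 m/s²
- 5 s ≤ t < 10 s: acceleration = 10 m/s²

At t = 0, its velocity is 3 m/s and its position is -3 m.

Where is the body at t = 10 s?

455.5 m

On each constant-a segment, Δv = aΔt and Δx = v₀Δt + ½aΔt²; chain segment to segment.
0–4 s: v starts 3 m/s; Δx = 3·4 + ½·10·4² = 92 m; v ends 43 m/s.
4–5 s: v starts 43 m/s; Δx = 43·1 + ½·-3·1² = 41.5 m; v ends 40 m/s.
5–10 s: v starts 40 m/s; Δx = 40·5 + ½·10·5² = 325 m; v ends 90 m/s.
x(10) = -3 + Σ Δx = 455.5 m.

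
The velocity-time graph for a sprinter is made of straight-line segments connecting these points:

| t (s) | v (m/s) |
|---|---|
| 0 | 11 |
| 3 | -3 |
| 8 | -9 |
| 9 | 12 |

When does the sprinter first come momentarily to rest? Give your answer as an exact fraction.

v changes sign on 0–3 s (from 11 to -3); the graph is linear there, so v = 0 at t = 0 + (-11)·(3 − 0)/(-3 − 11) = 33/14 s.

t = 33/14 s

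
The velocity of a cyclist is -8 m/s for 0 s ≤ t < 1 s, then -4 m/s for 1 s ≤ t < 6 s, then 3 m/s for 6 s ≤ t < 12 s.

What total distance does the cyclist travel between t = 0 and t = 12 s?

Total distance travelled is ∫|v| dt — sum the magnitudes of each area piece.
0–1 s: |-8| × 1 = 8 m
1–6 s: |-4| × 5 = 20 m
6–12 s: |3| × 6 = 18 m
Total distance = 46 m

46 m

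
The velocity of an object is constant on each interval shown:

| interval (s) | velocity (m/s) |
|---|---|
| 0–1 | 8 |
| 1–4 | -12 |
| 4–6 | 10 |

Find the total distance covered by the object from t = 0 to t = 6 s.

64 m

Total distance travelled is ∫|v| dt — sum the magnitudes of each area piece.
0–1 s: |8| × 1 = 8 m
1–4 s: |-12| × 3 = 36 m
4–6 s: |10| × 2 = 20 m
Total distance = 64 m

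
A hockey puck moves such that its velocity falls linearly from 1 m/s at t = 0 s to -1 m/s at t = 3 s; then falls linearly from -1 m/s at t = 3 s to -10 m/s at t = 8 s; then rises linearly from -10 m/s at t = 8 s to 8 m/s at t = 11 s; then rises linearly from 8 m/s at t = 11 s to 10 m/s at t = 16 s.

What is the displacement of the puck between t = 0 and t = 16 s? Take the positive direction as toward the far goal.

14.5 m

Net displacement equals the area under the velocity-time graph (areas below the axis count negative).
0–3 s: ½(1 + -1)(3) = 0 m
3–8 s: ½(-1 + -10)(5) = -27.5 m
8–11 s: ½(-10 + 8)(3) = -3 m
11–16 s: ½(8 + 10)(5) = 45 m
Net displacement = 14.5 m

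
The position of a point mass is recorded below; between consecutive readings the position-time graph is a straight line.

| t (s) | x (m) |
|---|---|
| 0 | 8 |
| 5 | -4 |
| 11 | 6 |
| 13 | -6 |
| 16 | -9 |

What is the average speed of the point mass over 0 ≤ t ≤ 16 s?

Average speed = (total path length)/(elapsed time); on a piecewise-linear x-t graph the path length is Σ|Δx|.
0–5 s: |Δx| = |-4 − 8| = 12 m
5–11 s: |Δx| = |6 − -4| = 10 m
11–13 s: |Δx| = |-6 − 6| = 12 m
13–16 s: |Δx| = |-9 − -6| = 3 m
Total path = 37 m; average speed = 37/16 = 2.3125 m/s.

2.3125 m/s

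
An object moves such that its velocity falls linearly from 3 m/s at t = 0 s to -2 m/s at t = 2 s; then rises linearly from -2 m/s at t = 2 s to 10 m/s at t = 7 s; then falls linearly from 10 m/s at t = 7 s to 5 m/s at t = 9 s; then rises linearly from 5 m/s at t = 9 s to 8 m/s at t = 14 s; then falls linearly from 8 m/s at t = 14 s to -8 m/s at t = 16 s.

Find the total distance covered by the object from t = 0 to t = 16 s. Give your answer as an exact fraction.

Distance (not displacement) is the total path length: add the absolute areas under v-t.
0–2 s: v = 0 at t = 1.2 s; triangle areas 1.8 + 0.8 = 2.6 m
2–7 s: v = 0 at t = 17/6 s; triangle areas 5/6 + 125/6 = 65/3 m
7–9 s: |½(10 + 5)(2)| = 15 m
9–14 s: |½(5 + 8)(5)| = 32.5 m
14–16 s: v = 0 at t = 15 s; triangle areas 4 + 4 = 8 m
Total distance = 2393/30 m

2393/30 m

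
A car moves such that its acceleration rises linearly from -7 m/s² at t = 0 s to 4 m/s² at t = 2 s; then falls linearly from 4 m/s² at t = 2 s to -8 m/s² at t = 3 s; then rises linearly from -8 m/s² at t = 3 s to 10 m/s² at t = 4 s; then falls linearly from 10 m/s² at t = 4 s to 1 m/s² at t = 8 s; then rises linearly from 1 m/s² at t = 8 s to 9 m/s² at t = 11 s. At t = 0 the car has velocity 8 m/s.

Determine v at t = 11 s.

Δv equals the area under the a-t graph; then v = v₀ + Δv.
0–2 s: ½(-7 + 4)(2) = -3 m/s
2–3 s: ½(4 + -8)(1) = -2 m/s
3–4 s: ½(-8 + 10)(1) = 1 m/s
4–8 s: ½(10 + 1)(4) = 22 m/s
8–11 s: ½(1 + 9)(3) = 15 m/s
Δv = 33 m/s, so v(11) = 8 + (33) = 41 m/s.

41 m/s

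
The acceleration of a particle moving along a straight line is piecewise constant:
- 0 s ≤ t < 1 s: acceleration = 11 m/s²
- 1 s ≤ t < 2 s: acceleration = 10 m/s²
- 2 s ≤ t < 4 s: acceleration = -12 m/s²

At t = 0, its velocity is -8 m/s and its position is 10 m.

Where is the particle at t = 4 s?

17.5 m

On each constant-a segment, Δv = aΔt and Δx = v₀Δt + ½aΔt²; chain segment to segment.
0–1 s: v starts -8 m/s; Δx = -8·1 + ½·11·1² = -2.5 m; v ends 3 m/s.
1–2 s: v starts 3 m/s; Δx = 3·1 + ½·10·1² = 8 m; v ends 13 m/s.
2–4 s: v starts 13 m/s; Δx = 13·2 + ½·-12·2² = 2 m; v ends -11 m/s.
x(4) = 10 + Σ Δx = 17.5 m.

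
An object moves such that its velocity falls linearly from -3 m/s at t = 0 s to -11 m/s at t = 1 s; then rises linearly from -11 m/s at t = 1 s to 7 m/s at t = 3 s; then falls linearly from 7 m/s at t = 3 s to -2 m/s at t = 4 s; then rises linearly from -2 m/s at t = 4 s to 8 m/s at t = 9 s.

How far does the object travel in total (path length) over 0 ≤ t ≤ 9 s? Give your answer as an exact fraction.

655/18 m

Distance (not displacement) is the total path length: add the absolute areas under v-t.
0–1 s: |½(-3 + -11)(1)| = 7 m
1–3 s: v = 0 at t = 20/9 s; triangle areas 121/18 + 49/18 = 85/9 m
3–4 s: v = 0 at t = 34/9 s; triangle areas 49/18 + 2/9 = 53/18 m
4–9 s: v = 0 at t = 5 s; triangle areas 1 + 16 = 17 m
Total distance = 655/18 m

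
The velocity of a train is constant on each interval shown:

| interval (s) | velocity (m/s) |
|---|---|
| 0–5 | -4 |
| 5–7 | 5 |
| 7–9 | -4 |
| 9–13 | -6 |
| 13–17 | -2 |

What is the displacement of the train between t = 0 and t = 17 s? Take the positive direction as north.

Net displacement equals the area under the velocity-time graph (areas below the axis count negative).
0–5 s: -4 × 5 = -20 m
5–7 s: 5 × 2 = 10 m
7–9 s: -4 × 2 = -8 m
9–13 s: -6 × 4 = -24 m
13–17 s: -2 × 4 = -8 m
Net displacement = -50 m

-50 m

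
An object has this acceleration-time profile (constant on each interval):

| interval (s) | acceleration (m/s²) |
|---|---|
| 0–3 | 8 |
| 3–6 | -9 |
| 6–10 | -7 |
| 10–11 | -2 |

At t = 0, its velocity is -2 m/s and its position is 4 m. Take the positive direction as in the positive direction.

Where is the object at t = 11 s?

On each constant-a segment, Δv = aΔt and Δx = v₀Δt + ½aΔt²; chain segment to segment.
0–3 s: v starts -2 m/s; Δx = -2·3 + ½·8·3² = 30 m; v ends 22 m/s.
3–6 s: v starts 22 m/s; Δx = 22·3 + ½·-9·3² = 25.5 m; v ends -5 m/s.
6–10 s: v starts -5 m/s; Δx = -5·4 + ½·-7·4² = -76 m; v ends -33 m/s.
10–11 s: v starts -33 m/s; Δx = -33·1 + ½·-2·1² = -34 m; v ends -35 m/s.
x(11) = 4 + Σ Δx = -50.5 m.

-50.5 m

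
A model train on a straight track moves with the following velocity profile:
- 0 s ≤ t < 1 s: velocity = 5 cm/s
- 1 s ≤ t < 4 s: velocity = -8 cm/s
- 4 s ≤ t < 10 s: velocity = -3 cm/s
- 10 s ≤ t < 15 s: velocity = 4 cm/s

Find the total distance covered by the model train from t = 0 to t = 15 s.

Total distance travelled is ∫|v| dt — sum the magnitudes of each area piece.
0–1 s: |5| × 1 = 5 cm
1–4 s: |-8| × 3 = 24 cm
4–10 s: |-3| × 6 = 18 cm
10–15 s: |4| × 5 = 20 cm
Total distance = 67 cm

67 cm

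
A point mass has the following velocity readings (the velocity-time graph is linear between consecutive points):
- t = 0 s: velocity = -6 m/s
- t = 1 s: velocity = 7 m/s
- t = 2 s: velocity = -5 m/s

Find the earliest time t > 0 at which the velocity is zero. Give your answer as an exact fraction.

v changes sign on 0–1 s (from -6 to 7); the graph is linear there, so v = 0 at t = 0 + (6)·(1 − 0)/(7 − -6) = 6/13 s.

t = 6/13 s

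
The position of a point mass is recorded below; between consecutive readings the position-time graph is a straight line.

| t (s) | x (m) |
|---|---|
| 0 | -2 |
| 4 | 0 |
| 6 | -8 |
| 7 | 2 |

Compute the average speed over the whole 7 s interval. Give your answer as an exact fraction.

Average speed = (total path length)/(elapsed time); on a piecewise-linear x-t graph the path length is Σ|Δx|.
0–4 s: |Δx| = |0 − -2| = 2 m
4–6 s: |Δx| = |-8 − 0| = 8 m
6–7 s: |Δx| = |2 − -8| = 10 m
Total path = 20 m; average speed = 20/7 = 20/7 m/s.

20/7 m/s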